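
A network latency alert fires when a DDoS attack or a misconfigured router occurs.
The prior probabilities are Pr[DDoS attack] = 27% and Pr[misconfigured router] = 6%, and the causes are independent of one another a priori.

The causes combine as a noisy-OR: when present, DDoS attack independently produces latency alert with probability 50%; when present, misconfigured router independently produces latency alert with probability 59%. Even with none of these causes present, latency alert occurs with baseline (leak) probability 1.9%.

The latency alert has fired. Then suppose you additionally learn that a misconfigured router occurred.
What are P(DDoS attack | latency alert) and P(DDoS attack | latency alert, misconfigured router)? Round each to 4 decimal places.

P(DDoS attack | latency alert) ≈ 0.7839; P(DDoS attack | latency alert, misconfigured router) ≈ 0.3308

Under noisy-OR, P(latency alert | causes) = 1 − (1−0.019)·∏(1−qᵢ) over the active causes.
Numerator (weight on configurations with DDoS attack): 0.129311 + 0.012942 = 0.142253
The normalizing constant is 0.019×0.73×0.94 + 0.59779×0.73×0.06 + 0.5095×0.27×0.94 + 0.798895×0.27×0.06 = 0.181474
Posterior = 0.142253 / 0.181474 ≈ 0.7839

Now also conditioning on misconfigured router=true:
Weight on DDoS attack=true, given the evidence: 0.798895*0.27 = 0.215702
The normalizing constant is 0.59779*0.73 + 0.798895*0.27 = 0.652089
P(DDoS attack | latency alert, misconfigured router) = 0.215702/0.652089 ≈ 0.3308
Conditioning on misconfigured router lowers the posterior on DDoS attack: the classic explaining-away effect in a common-effect structure.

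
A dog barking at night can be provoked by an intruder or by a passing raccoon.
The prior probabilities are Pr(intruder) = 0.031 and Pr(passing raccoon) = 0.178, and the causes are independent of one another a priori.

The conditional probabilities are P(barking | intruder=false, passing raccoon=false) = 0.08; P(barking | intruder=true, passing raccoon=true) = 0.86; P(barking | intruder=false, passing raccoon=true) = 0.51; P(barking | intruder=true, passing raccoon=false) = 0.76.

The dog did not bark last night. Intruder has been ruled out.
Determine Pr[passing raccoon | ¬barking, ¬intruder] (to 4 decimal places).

Sum P(¬barking|·) weighted by the priors over both values of passing raccoon:
  P(¬barking | ¬intruder) = 0.92*0.822 + 0.49*0.178
        = 0.756240 + 0.087220 = 0.843460
The terms with passing raccoon present sum to 0.087220, so
  P(passing raccoon | ¬barking, ¬intruder) = 0.087220 / 0.843460 ≈ 0.1034

Pr[passing raccoon | ¬barking, ¬intruder] ≈ 0.1034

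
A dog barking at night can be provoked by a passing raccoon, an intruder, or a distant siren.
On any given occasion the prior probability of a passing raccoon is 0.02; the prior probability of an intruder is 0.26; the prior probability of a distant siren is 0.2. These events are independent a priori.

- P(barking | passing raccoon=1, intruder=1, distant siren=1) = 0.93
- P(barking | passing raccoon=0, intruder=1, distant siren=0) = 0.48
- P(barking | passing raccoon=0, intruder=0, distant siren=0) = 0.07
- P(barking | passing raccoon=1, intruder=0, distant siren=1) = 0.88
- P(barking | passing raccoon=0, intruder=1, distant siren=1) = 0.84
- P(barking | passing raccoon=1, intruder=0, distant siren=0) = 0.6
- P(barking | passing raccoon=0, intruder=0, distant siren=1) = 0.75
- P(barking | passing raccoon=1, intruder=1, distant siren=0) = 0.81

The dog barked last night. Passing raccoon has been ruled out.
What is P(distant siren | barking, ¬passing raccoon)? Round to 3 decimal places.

P(distant siren | barking, ¬passing raccoon) ≈ 0.523

Enumerate the 4 (intruder, distant siren) configurations and weight by the priors:
  P(barking | ¬passing raccoon) = 0.07×0.74×0.8 + 0.75×0.74×0.2 + 0.48×0.26×0.8 + 0.84×0.26×0.2
        = 0.041440 + 0.111000 + 0.099840 + 0.043680 = 0.295960
Configurations with distant siren contribute 0.154680, so
  P(distant siren | barking, ¬passing raccoon) = 0.154680 / 0.295960 ≈ 0.523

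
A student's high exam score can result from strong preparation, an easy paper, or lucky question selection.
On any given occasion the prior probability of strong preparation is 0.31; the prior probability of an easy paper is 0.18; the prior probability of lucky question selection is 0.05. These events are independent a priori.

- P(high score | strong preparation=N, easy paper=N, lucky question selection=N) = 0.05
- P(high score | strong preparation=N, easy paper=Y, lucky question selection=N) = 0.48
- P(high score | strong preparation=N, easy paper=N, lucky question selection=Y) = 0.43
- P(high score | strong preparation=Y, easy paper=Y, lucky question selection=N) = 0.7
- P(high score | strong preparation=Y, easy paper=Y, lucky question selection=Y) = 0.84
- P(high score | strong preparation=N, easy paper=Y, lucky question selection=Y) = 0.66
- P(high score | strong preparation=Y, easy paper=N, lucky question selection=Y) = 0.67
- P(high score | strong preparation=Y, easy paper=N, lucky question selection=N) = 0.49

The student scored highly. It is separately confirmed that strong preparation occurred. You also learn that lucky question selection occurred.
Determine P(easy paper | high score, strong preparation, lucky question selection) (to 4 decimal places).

P(easy paper | high score, strong preparation, lucky question selection) ≈ 0.2158

P(high score | strong preparation, lucky question selection) = 0.67*0.82 + 0.84*0.18 = 0.549400 + 0.151200 = 0.700600
Of this, 0.151200 comes from 0.84*0.18 (the easy paper=true cases).
Hence the posterior is 0.151200/0.700600 ≈ 0.2158.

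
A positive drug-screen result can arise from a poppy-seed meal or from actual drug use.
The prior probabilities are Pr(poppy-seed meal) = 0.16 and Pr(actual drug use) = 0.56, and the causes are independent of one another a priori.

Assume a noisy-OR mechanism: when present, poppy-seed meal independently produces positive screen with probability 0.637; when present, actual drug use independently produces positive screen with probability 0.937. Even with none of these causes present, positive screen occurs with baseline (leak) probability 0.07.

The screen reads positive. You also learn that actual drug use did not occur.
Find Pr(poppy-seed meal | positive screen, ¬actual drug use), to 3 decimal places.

Under noisy-OR, P(positive screen | causes) = 1 − (1−0.07)·∏(1−qᵢ) over the active causes.
By total probability over both values of poppy-seed meal:
  P(positive screen | ¬actual drug use) = 0.07*0.84 + 0.66241*0.16
        = 0.058800 + 0.105986 = 0.164786
The terms with poppy-seed meal present sum to 0.105986, so
  P(poppy-seed meal | positive screen, ¬actual drug use) = 0.105986 / 0.164786 ≈ 0.643

Pr(poppy-seed meal | positive screen, ¬actual drug use) ≈ 0.643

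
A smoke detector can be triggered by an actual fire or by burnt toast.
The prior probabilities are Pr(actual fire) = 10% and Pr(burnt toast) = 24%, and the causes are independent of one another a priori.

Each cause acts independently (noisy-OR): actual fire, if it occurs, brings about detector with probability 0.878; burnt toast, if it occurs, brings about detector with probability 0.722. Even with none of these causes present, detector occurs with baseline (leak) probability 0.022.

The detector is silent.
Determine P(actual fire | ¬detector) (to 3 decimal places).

P(actual fire | ¬detector) ≈ 0.013

Under noisy-OR, P(detector | causes) = 1 − (1−0.022)·∏(1−qᵢ) over the active causes.
Weight on actual fire=true, given the evidence: 0.009068 + 0.000796 = 0.009864
The normalizing constant is 0.978*0.9*0.76 + 0.271884*0.9*0.24 + 0.119316*0.1*0.76 + 0.03317*0.1*0.24 = 0.737543
Posterior = 0.009864 / 0.737543 ≈ 0.013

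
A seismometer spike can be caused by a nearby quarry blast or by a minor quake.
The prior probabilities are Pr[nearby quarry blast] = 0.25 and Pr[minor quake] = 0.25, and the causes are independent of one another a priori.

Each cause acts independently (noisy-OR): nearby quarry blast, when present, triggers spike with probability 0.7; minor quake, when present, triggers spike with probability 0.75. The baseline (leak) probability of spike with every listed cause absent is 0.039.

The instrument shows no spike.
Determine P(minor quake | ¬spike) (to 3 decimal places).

P(minor quake | ¬spike) ≈ 0.077

Under noisy-OR, P(spike | causes) = 1 − (1−0.039)·∏(1−qᵢ) over the active causes.
Sum P(¬spike|·) weighted by the priors over the 4 (nearby quarry blast, minor quake) configurations:
  P(¬spike) = 0.961*0.75*0.75 + 0.24025*0.75*0.25 + 0.2883*0.25*0.75 + 0.072075*0.25*0.25
        = 0.540563 + 0.045047 + 0.054056 + 0.004505 = 0.644171
Configurations with minor quake contribute 0.049552, so
  P(minor quake | ¬spike) = 0.049552 / 0.644171 ≈ 0.077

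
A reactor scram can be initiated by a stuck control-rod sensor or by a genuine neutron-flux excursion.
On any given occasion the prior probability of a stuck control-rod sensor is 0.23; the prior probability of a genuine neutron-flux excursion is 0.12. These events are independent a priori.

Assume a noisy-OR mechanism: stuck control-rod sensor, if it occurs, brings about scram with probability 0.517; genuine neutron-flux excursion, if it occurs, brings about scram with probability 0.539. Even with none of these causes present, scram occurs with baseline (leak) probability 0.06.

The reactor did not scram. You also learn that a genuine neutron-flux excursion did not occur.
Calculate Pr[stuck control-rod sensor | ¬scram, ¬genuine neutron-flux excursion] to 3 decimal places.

Under noisy-OR, P(scram | causes) = 1 − (1−0.06)·∏(1−qᵢ) over the active causes.
Weight on stuck control-rod sensor=true, given the evidence: 0.45402×0.23 = 0.104425
Denominator P(¬scram | ¬genuine neutron-flux excursion): 0.94×0.77 + 0.45402×0.23 = 0.828225
Posterior = 0.104425 / 0.828225 ≈ 0.126

Pr[stuck control-rod sensor | ¬scram, ¬genuine neutron-flux excursion] ≈ 0.126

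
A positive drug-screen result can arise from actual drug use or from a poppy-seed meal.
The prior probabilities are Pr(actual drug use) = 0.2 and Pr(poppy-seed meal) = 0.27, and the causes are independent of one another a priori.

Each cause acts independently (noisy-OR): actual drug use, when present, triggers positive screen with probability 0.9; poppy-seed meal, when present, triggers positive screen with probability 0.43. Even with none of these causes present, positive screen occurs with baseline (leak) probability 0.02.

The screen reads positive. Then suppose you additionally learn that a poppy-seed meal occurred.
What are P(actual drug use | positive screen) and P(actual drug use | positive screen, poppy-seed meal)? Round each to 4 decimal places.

Under noisy-OR, P(positive screen | causes) = 1 − (1−0.02)·∏(1−qᵢ) over the active causes.
P(positive screen) = 0.02*0.8*0.73 + 0.4414*0.8*0.27 + 0.902*0.2*0.73 + 0.94414*0.2*0.27 = 0.011680 + 0.095342 + 0.131692 + 0.050984 = 0.289698
The actual drug use-present share is 0.131692 + 0.050984 = 0.182676.
P(actual drug use | positive screen) = 0.182676 / 0.289698 ≈ 0.6306

Now also conditioning on poppy-seed meal=true:
P(positive screen | poppy-seed meal) = 0.4414×0.8 + 0.94414×0.2 = 0.353120 + 0.188828 = 0.541948
Restricting to configurations with actual drug use present: 0.94414×0.2 = 0.188828.
P(actual drug use | positive screen, poppy-seed meal) = 0.188828 / 0.541948 ≈ 0.3484
This is intercausal reasoning (explaining away): once poppy-seed meal accounts for the positive screen, actual drug use becomes less likely.

P(actual drug use | positive screen) ≈ 0.6306; P(actual drug use | positive screen, poppy-seed meal) ≈ 0.3484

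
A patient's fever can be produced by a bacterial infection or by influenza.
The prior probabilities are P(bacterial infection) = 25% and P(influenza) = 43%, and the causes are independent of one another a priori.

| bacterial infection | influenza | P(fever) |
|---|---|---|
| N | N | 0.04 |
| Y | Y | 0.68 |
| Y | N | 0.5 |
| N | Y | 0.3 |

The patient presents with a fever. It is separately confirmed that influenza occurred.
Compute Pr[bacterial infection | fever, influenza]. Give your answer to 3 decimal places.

Pr[bacterial infection | fever, influenza] ≈ 0.430

Numerator (weight on configurations with bacterial infection): 0.68·0.25 = 0.170000
Normalizer over all consistent configurations: 0.3·0.75 + 0.68·0.25 = 0.395000
P(bacterial infection | fever, influenza) = 0.170000/0.395000 ≈ 0.430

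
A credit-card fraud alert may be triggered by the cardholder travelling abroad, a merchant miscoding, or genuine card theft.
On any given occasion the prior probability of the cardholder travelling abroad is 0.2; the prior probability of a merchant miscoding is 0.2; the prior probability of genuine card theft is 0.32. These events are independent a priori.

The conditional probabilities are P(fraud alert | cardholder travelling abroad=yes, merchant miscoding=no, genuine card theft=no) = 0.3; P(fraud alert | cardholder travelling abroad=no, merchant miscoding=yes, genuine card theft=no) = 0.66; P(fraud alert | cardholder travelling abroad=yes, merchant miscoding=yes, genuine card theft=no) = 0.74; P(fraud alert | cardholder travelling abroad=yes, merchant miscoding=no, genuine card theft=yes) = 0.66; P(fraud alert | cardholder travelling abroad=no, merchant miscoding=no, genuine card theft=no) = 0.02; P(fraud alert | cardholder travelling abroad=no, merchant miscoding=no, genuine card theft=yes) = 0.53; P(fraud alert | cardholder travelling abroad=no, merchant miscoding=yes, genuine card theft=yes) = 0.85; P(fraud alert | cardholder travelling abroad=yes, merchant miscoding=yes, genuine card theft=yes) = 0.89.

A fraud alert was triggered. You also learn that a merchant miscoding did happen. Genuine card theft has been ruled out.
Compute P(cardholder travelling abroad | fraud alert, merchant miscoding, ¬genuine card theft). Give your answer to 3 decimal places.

Sum P(fraud alert|·) weighted by the priors over both values of cardholder travelling abroad:
  P(fraud alert | merchant miscoding, ¬genuine card theft) = 0.66*0.8 + 0.74*0.2
        = 0.528000 + 0.148000 = 0.676000
The terms with cardholder travelling abroad present sum to 0.148000, so
  P(cardholder travelling abroad | fraud alert, merchant miscoding, ¬genuine card theft) = 0.148000 / 0.676000 ≈ 0.219

P(cardholder travelling abroad | fraud alert, merchant miscoding, ¬genuine card theft) ≈ 0.219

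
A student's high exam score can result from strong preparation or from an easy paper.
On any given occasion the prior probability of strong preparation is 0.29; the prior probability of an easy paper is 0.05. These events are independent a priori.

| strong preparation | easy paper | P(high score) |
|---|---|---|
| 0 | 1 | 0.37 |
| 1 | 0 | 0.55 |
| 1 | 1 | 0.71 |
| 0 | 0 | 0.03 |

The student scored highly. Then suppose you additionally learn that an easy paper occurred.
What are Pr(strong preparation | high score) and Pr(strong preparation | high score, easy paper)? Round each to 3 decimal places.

Enumerate the 4 (strong preparation, easy paper) configurations and weight by the priors:
  P(high score) = 0.03*0.71*0.95 + 0.37*0.71*0.05 + 0.55*0.29*0.95 + 0.71*0.29*0.05
        = 0.020235 + 0.013135 + 0.151525 + 0.010295 = 0.195190
The terms with strong preparation present sum to 0.161820, so
  P(strong preparation | high score) = 0.161820 / 0.195190 ≈ 0.829

With the extra evidence:
Sum P(high score|·) weighted by the priors over both values of strong preparation:
  P(high score | easy paper) = 0.37×0.71 + 0.71×0.29
        = 0.262700 + 0.205900 = 0.468600
Configurations with strong preparation contribute 0.205900, so
  P(strong preparation | high score, easy paper) = 0.205900 / 0.468600 ≈ 0.439
The drop from 0.829 to 0.439 is the explaining-away (discounting) effect.

Pr(strong preparation | high score) ≈ 0.829; Pr(strong preparation | high score, easy paper) ≈ 0.439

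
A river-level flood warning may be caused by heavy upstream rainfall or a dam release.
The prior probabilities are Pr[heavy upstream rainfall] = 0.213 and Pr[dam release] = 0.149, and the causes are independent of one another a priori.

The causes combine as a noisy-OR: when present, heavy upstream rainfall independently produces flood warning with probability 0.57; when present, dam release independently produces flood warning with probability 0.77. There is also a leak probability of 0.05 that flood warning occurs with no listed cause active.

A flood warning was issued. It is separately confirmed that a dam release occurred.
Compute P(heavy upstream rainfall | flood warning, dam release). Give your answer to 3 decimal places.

P(heavy upstream rainfall | flood warning, dam release) ≈ 0.239

Under noisy-OR, P(flood warning | causes) = 1 − (1−0.05)·∏(1−qᵢ) over the active causes.
For the numerator, keep only heavy upstream rainfall=true terms: 0.906045·0.213 = 0.192988
Denominator P(flood warning | dam release): 0.7815·0.787 + 0.906045·0.213 = 0.808028
Posterior = 0.192988 / 0.808028 ≈ 0.239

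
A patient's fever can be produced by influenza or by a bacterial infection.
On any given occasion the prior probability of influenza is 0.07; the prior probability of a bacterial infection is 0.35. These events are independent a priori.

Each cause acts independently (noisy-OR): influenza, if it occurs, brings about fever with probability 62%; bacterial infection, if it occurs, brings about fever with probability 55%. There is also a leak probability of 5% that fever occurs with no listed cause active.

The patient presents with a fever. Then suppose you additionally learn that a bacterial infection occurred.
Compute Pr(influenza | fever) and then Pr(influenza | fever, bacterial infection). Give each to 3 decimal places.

Under noisy-OR, P(fever | causes) = 1 − (1−0.05)·∏(1−qᵢ) over the active causes.
For the numerator, keep only influenza=true terms: 0.029075 + 0.020520 = 0.049595
The normalizing constant is 0.05*0.93*0.65 + 0.5725*0.93*0.35 + 0.639*0.07*0.65 + 0.83755*0.07*0.35 = 0.266169
P(influenza | fever) = 0.049595/0.266169 ≈ 0.186

Now condition on the additional information:
P(fever | bacterial infection) = 0.5725×0.93 + 0.83755×0.07 = 0.532425 + 0.058629 = 0.591054
Restricting to configurations with influenza present: 0.83755×0.07 = 0.058629.
P(influenza | fever, bacterial infection) = 0.058629 / 0.591054 ≈ 0.099

Pr(influenza | fever) ≈ 0.186; Pr(influenza | fever, bacterial infection) ≈ 0.099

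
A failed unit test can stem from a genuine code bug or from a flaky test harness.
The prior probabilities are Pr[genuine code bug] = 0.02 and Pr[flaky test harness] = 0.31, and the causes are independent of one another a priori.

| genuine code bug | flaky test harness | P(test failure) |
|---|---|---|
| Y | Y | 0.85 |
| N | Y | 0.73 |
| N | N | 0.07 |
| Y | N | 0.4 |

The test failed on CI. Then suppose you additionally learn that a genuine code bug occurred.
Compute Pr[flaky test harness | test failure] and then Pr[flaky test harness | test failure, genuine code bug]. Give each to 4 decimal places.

By total probability over the 4 (genuine code bug, flaky test harness) configurations:
  P(test failure) = 0.07*0.98*0.69 + 0.73*0.98*0.31 + 0.4*0.02*0.69 + 0.85*0.02*0.31
        = 0.047334 + 0.221774 + 0.005520 + 0.005270 = 0.279898
Configurations with flaky test harness contribute 0.227044, so
  P(flaky test harness | test failure) = 0.227044 / 0.279898 ≈ 0.8112

Now condition on the additional information:
Weight on flaky test harness=true, given the evidence: 0.85·0.31 = 0.263500
Normalizer over all consistent configurations: 0.4·0.69 + 0.85·0.31 = 0.539500
Posterior = 0.263500 / 0.539500 ≈ 0.4884

Pr[flaky test harness | test failure] ≈ 0.8112; Pr[flaky test harness | test failure, genuine code bug] ≈ 0.4884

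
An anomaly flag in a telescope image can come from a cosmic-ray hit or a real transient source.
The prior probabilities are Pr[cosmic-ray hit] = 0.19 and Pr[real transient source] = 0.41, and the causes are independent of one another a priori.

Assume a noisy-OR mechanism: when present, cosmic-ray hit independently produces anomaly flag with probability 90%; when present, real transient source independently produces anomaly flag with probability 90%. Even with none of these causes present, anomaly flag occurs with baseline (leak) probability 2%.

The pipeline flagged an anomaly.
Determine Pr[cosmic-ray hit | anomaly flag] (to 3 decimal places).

Under noisy-OR, P(anomaly flag | causes) = 1 − (1−0.02)·∏(1−qᵢ) over the active causes.
P(anomaly flag) = 0.02×0.81×0.59 + 0.902×0.81×0.41 + 0.902×0.19×0.59 + 0.9902×0.19×0.41 = 0.009558 + 0.299554 + 0.101114 + 0.077137 = 0.487363
The cosmic-ray hit-present share is 0.101114 + 0.077137 = 0.178251.
So P(cosmic-ray hit | anomaly flag) = 0.178251/0.487363 ≈ 0.366.

Pr[cosmic-ray hit | anomaly flag] ≈ 0.366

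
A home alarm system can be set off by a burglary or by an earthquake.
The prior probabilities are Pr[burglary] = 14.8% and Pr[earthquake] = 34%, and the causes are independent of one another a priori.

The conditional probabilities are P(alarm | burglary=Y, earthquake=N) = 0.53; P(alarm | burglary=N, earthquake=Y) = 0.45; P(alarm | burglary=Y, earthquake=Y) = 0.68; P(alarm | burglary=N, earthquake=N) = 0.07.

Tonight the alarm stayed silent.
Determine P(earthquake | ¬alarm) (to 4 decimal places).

Sum P(¬alarm|·) weighted by the priors over the 4 (burglary, earthquake) configurations:
  P(¬alarm) = 0.93·0.852·0.66 + 0.55·0.852·0.34 + 0.47·0.148·0.66 + 0.32·0.148·0.34
        = 0.522958 + 0.159324 + 0.045910 + 0.016102 = 0.744294
The terms with earthquake present sum to 0.175426, so
  P(earthquake | ¬alarm) = 0.175426 / 0.744294 ≈ 0.2357

P(earthquake | ¬alarm) ≈ 0.2357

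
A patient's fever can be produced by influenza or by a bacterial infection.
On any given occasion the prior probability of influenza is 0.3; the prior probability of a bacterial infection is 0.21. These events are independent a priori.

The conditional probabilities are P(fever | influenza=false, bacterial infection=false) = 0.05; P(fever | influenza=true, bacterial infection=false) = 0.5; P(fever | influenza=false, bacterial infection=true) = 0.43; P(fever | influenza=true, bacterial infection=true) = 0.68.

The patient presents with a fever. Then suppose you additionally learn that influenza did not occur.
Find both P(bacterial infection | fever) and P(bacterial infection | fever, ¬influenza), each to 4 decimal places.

P(bacterial infection | fever) ≈ 0.4205; P(bacterial infection | fever, ¬influenza) ≈ 0.6957

P(fever) = 0.05×0.7×0.79 + 0.43×0.7×0.21 + 0.5×0.3×0.79 + 0.68×0.3×0.21 = 0.027650 + 0.063210 + 0.118500 + 0.042840 = 0.252200
The bacterial infection-present share is 0.063210 + 0.042840 = 0.106050.
Hence the posterior is 0.106050/0.252200 ≈ 0.4205.

Now condition on the additional information:
By total probability over both values of bacterial infection:
  P(fever | ¬influenza) = 0.05·0.79 + 0.43·0.21
        = 0.039500 + 0.090300 = 0.129800
Keeping only the bacterial infection-present terms gives 0.090300, so
  P(bacterial infection | fever, ¬influenza) = 0.090300 / 0.129800 ≈ 0.6957
Ruling out influenza raises the posterior on bacterial infection — the flip side of explaining away.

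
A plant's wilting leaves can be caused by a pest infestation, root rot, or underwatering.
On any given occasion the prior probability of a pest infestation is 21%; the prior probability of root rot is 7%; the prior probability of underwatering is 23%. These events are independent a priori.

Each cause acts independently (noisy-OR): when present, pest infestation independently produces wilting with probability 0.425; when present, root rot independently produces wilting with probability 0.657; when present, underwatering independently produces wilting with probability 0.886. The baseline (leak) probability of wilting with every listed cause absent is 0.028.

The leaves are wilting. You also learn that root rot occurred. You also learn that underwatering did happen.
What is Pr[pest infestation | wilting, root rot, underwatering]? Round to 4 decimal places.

Pr[pest infestation | wilting, root rot, underwatering] ≈ 0.2128

Under noisy-OR, P(wilting | causes) = 1 − (1−0.028)·∏(1−qᵢ) over the active causes.
Numerator (weight on configurations with pest infestation): 0.978146*0.21 = 0.205411
Normalizer over all consistent configurations: 0.961993*0.79 + 0.978146*0.21 = 0.965385
P(pest infestation | wilting, root rot, underwatering) = 0.205411/0.965385 ≈ 0.2128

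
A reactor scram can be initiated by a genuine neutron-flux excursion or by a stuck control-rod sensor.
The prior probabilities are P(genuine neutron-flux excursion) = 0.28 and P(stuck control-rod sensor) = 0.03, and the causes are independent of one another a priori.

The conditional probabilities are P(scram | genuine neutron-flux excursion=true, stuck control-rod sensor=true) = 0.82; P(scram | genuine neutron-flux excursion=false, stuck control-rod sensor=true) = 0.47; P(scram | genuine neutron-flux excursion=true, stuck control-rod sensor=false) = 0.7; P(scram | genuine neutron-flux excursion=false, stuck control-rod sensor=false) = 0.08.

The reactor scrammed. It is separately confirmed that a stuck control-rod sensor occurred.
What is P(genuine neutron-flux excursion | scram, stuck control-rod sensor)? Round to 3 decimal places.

P(genuine neutron-flux excursion | scram, stuck control-rod sensor) ≈ 0.404

For the numerator, keep only genuine neutron-flux excursion=true terms: 0.82×0.28 = 0.229600
The normalizing constant is 0.47×0.72 + 0.82×0.28 = 0.568000
P(genuine neutron-flux excursion | scram, stuck control-rod sensor) = 0.229600/0.568000 ≈ 0.404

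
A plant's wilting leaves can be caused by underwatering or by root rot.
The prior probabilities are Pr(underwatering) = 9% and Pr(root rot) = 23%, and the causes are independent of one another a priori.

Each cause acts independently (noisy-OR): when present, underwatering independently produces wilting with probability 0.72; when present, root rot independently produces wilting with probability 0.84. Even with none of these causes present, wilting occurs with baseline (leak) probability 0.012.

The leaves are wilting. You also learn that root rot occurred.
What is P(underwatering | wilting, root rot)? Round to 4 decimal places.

P(underwatering | wilting, root rot) ≈ 0.1009

Under noisy-OR, P(wilting | causes) = 1 − (1−0.012)·∏(1−qᵢ) over the active causes.
By total probability over both values of underwatering:
  P(wilting | root rot) = 0.84192×0.91 + 0.955738×0.09
        = 0.766147 + 0.086016 = 0.852163
The terms with underwatering present sum to 0.086016, so
  P(underwatering | wilting, root rot) = 0.086016 / 0.852163 ≈ 0.1009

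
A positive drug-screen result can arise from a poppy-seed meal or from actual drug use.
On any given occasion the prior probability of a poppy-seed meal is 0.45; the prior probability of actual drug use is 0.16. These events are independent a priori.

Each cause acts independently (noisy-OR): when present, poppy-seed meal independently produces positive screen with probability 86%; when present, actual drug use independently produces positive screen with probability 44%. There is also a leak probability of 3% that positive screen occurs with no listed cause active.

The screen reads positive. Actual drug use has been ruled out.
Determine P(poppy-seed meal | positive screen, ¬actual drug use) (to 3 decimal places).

P(poppy-seed meal | positive screen, ¬actual drug use) ≈ 0.959

Under noisy-OR, P(positive screen | causes) = 1 − (1−0.03)·∏(1−qᵢ) over the active causes.
P(positive screen | ¬actual drug use) = 0.03×0.55 + 0.8642×0.45 = 0.016500 + 0.388890 = 0.405390
Restricting to configurations with poppy-seed meal present: 0.8642×0.45 = 0.388890.
P(poppy-seed meal | positive screen, ¬actual drug use) = 0.388890 / 0.405390 ≈ 0.959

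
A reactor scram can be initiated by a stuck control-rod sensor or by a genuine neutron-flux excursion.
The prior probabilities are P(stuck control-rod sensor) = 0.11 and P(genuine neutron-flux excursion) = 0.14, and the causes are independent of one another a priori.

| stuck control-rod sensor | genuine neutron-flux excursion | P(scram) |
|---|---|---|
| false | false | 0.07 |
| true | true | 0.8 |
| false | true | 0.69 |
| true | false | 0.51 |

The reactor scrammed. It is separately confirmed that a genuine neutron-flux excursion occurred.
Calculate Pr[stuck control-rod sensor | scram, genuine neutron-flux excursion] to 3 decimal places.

Numerator (weight on configurations with stuck control-rod sensor): 0.8*0.11 = 0.088000
Denominator P(scram | genuine neutron-flux excursion): 0.69*0.89 + 0.8*0.11 = 0.702100
P(stuck control-rod sensor | scram, genuine neutron-flux excursion) = 0.088000/0.702100 ≈ 0.125

Pr[stuck control-rod sensor | scram, genuine neutron-flux excursion] ≈ 0.125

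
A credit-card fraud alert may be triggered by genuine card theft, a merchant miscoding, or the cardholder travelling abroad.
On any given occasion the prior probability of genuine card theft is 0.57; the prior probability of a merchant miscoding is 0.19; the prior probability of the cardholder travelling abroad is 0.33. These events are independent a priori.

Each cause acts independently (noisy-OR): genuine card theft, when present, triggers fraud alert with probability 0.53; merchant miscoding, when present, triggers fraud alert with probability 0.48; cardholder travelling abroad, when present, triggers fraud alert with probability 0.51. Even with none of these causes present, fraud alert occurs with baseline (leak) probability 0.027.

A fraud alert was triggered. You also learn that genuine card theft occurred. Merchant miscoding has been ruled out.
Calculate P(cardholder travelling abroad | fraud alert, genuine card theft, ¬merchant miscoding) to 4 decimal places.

P(cardholder travelling abroad | fraud alert, genuine card theft, ¬merchant miscoding) ≈ 0.4132

Under noisy-OR, P(fraud alert | causes) = 1 − (1−0.027)·∏(1−qᵢ) over the active causes.
For the numerator, keep only cardholder travelling abroad=true terms: 0.775918*0.33 = 0.256053
The normalizing constant is 0.54269*0.67 + 0.775918*0.33 = 0.619655
Posterior = 0.256053 / 0.619655 ≈ 0.4132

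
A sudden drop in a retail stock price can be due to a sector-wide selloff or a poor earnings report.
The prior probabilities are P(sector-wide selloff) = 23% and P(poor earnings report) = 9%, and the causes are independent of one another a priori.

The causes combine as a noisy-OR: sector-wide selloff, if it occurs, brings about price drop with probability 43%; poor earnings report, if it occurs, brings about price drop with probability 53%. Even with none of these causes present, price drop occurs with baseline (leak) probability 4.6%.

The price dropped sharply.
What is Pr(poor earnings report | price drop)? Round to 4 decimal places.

Under noisy-OR, P(price drop | causes) = 1 − (1−0.046)·∏(1−qᵢ) over the active causes.
For the numerator, keep only poor earnings report=true terms: 0.038227 + 0.015410 = 0.053637
Normalizer over all consistent configurations: 0.046*0.77*0.91 + 0.55162*0.77*0.09 + 0.45622*0.23*0.91 + 0.744423*0.23*0.09 = 0.181356
Posterior = 0.053637 / 0.181356 ≈ 0.2958

Pr(poor earnings report | price drop) ≈ 0.2958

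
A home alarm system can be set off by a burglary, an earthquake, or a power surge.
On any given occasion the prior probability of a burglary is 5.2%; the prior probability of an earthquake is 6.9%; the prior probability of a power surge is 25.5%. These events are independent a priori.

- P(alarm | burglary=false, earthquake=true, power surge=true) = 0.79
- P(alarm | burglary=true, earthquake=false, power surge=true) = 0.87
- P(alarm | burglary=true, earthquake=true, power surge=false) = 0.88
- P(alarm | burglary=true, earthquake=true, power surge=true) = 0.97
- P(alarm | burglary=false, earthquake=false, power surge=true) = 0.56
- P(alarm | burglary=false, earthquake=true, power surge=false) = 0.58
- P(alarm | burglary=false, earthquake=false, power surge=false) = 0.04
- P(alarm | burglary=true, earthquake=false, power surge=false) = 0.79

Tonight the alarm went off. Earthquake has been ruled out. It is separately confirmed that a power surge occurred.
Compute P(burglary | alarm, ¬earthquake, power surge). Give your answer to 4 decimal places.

Weight on burglary=true, given the evidence: 0.87*0.052 = 0.045240
Denominator P(alarm | ¬earthquake, power surge): 0.56*0.948 + 0.87*0.052 = 0.576120
Posterior = 0.045240 / 0.576120 ≈ 0.0785

P(burglary | alarm, ¬earthquake, power surge) ≈ 0.0785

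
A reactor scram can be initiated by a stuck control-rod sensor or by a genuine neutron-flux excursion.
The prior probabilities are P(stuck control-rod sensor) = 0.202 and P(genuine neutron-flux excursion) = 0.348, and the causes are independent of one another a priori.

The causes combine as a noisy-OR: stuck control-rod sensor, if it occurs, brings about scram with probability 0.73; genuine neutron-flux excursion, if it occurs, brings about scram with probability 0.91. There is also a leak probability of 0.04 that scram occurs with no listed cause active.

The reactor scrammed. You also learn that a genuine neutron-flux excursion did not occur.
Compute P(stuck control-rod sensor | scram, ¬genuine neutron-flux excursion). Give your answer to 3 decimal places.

P(stuck control-rod sensor | scram, ¬genuine neutron-flux excursion) ≈ 0.824

Under noisy-OR, P(scram | causes) = 1 − (1−0.04)·∏(1−qᵢ) over the active causes.
P(scram | ¬genuine neutron-flux excursion) = 0.04×0.798 + 0.7408×0.202 = 0.031920 + 0.149642 = 0.181562
The stuck control-rod sensor-present share is 0.7408×0.202 = 0.149642.
So P(stuck control-rod sensor | scram, ¬genuine neutron-flux excursion) = 0.149642/0.181562 ≈ 0.824.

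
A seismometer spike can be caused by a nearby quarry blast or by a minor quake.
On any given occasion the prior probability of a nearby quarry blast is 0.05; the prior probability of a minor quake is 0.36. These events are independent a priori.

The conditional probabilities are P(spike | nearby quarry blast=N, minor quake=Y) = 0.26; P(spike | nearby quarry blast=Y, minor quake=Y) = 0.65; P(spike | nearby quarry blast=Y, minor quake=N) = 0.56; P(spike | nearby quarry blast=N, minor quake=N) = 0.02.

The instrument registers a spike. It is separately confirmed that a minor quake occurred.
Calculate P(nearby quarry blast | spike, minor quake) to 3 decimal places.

P(nearby quarry blast | spike, minor quake) ≈ 0.116

Weight on nearby quarry blast=true, given the evidence: 0.65×0.05 = 0.032500
Normalizer over all consistent configurations: 0.26×0.95 + 0.65×0.05 = 0.279500
Posterior = 0.032500 / 0.279500 ≈ 0.116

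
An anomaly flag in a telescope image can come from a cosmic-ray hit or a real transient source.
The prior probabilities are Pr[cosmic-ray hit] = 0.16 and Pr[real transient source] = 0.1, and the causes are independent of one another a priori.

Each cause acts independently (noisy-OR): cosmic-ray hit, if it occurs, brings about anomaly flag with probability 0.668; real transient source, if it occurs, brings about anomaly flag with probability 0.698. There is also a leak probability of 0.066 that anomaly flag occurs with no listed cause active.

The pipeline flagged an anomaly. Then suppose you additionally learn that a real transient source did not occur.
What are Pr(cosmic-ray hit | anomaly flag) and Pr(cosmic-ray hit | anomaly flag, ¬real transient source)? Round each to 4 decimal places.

Pr(cosmic-ray hit | anomaly flag) ≈ 0.5081; Pr(cosmic-ray hit | anomaly flag, ¬real transient source) ≈ 0.6657

Under noisy-OR, P(anomaly flag | causes) = 1 − (1−0.066)·∏(1−qᵢ) over the active causes.
For the numerator, keep only cosmic-ray hit=true terms: 0.099347 + 0.014502 = 0.113849
Normalizer over all consistent configurations: 0.066*0.84*0.9 + 0.717932*0.84*0.1 + 0.689912*0.16*0.9 + 0.906353*0.16*0.1 = 0.224051
Posterior = 0.113849 / 0.224051 ≈ 0.5081

Now also conditioning on real transient source≠true:
By total probability over both values of cosmic-ray hit:
  P(anomaly flag | ¬real transient source) = 0.066*0.84 + 0.689912*0.16
        = 0.055440 + 0.110386 = 0.165826
Keeping only the cosmic-ray hit-present terms gives 0.110386, so
  P(cosmic-ray hit | anomaly flag, ¬real transient source) = 0.110386 / 0.165826 ≈ 0.6657
Ruling out real transient source raises the posterior on cosmic-ray hit — the flip side of explaining away.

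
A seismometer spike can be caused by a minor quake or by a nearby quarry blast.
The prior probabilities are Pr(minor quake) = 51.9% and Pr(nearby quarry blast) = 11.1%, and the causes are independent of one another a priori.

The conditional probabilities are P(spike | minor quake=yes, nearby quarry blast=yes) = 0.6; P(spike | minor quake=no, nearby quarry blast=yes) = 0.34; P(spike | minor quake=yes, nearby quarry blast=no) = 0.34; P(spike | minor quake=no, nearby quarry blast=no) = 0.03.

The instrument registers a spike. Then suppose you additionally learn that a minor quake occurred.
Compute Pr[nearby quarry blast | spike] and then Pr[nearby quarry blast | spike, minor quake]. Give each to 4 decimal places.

Pr[nearby quarry blast | spike] ≈ 0.2370; Pr[nearby quarry blast | spike, minor quake] ≈ 0.1806

Sum P(spike|·) weighted by the priors over the 4 (minor quake, nearby quarry blast) configurations:
  P(spike) = 0.03×0.481×0.889 + 0.34×0.481×0.111 + 0.34×0.519×0.889 + 0.6×0.519×0.111
        = 0.012828 + 0.018153 + 0.156873 + 0.034565 = 0.222419
The terms with nearby quarry blast present sum to 0.052718, so
  P(nearby quarry blast | spike) = 0.052718 / 0.222419 ≈ 0.2370

Now also conditioning on minor quake=true:
P(spike | minor quake) = 0.34*0.889 + 0.6*0.111 = 0.302260 + 0.066600 = 0.368860
Restricting to configurations with nearby quarry blast present: 0.6*0.111 = 0.066600.
P(nearby quarry blast | spike, minor quake) = 0.066600 / 0.368860 ≈ 0.1806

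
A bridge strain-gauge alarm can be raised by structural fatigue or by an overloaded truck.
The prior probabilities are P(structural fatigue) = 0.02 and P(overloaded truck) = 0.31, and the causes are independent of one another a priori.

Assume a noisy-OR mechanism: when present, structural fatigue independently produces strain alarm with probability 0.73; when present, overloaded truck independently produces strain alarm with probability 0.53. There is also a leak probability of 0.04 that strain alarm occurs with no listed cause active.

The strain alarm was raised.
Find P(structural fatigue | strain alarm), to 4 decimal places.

Under noisy-OR, P(strain alarm | causes) = 1 − (1−0.04)·∏(1−qᵢ) over the active causes.
By total probability over the 4 (structural fatigue, overloaded truck) configurations:
  P(strain alarm) = 0.04·0.98·0.69 + 0.5488·0.98·0.31 + 0.7408·0.02·0.69 + 0.878176·0.02·0.31
        = 0.027048 + 0.166725 + 0.010223 + 0.005445 = 0.209441
Configurations with structural fatigue contribute 0.015668, so
  P(structural fatigue | strain alarm) = 0.015668 / 0.209441 ≈ 0.0748

P(structural fatigue | strain alarm) ≈ 0.0748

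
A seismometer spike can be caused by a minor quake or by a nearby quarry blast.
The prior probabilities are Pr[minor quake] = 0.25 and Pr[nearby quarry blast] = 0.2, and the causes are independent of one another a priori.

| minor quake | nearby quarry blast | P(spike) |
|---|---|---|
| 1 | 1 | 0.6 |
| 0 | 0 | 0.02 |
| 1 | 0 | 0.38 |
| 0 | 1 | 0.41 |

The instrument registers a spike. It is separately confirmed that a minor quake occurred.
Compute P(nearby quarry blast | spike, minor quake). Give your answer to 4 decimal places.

P(spike | minor quake) = 0.38·0.8 + 0.6·0.2 = 0.304000 + 0.120000 = 0.424000
Restricting to configurations with nearby quarry blast present: 0.6·0.2 = 0.120000.
Hence the posterior is 0.120000/0.424000 ≈ 0.2830.

P(nearby quarry blast | spike, minor quake) ≈ 0.2830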